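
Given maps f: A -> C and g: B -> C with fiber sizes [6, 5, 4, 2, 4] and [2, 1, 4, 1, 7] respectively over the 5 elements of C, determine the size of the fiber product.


The pullback A x_C B consists of pairs (a, b) with f(a) = g(b).
For each element c in C, the fiber product has |f^-1(c)| * |g^-1(c)| elements.
Summing over C: 6 * 2 + 5 * 1 + 4 * 4 + 2 * 1 + 4 * 7
= 12 + 5 + 16 + 2 + 28 = 63

63


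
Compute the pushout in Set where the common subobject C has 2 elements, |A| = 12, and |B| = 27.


The pushout A +_C B identifies the images of C in A and B.
|A +_C B| = |A| + |B| - |C| (for injections).
= 12 + 27 - 2 = 37

37


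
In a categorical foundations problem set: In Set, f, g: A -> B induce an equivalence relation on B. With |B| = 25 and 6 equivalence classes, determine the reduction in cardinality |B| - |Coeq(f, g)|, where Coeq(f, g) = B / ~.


The coequalizer Coeq(f, g) = B / ~ has one element per equivalence class.
|B| = 25, |Coeq(f, g)| = 6.
|B| - |Coeq(f, g)| = 25 - 6 = 19.

19


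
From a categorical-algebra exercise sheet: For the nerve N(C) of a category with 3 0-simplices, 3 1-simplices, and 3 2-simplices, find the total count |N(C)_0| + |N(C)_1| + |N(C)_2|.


The 2-skeleton of the nerve N(C) consists of simplices in dimensions 0, 1, 2:
  |N(C)_0| = 3 (objects)
  |N(C)_1| = 3 (morphisms)
  |N(C)_2| = 3 (composable pairs)
Total = 3 + 3 + 3 = 9

9


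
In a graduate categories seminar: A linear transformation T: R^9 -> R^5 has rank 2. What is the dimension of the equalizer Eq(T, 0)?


The equalizer of f and the zero map is ker(f).
By the rank-nullity theorem: dim(ker(f)) = dim(domain) - rank(f).
dim(ker(f)) = 9 - 2 = 7

7


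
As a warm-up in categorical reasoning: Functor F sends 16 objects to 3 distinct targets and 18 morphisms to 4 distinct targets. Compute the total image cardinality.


The image of F consists of distinct objects and distinct morphisms.
|Im(F)| on objects = 3
|Im(F)| on morphisms = 4
Total image cardinality = 3 + 4 = 7

7


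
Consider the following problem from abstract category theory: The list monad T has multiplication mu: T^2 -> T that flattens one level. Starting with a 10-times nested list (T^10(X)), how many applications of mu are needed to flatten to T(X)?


Each application of mu: T^2 -> T removes one layer of nesting.
Starting at depth 10 (i.e., T^10(X)), we need to reach T(X).
Number of mu applications = 10 - 1 = 9

9


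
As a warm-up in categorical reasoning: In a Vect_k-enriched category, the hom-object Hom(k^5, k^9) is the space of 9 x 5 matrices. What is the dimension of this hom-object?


In Vect-enriched categories, Hom(k^n, k^m) is the space of m x n matrices.
dim(Hom(k^5, k^9)) = 9 * 5 = 45

45


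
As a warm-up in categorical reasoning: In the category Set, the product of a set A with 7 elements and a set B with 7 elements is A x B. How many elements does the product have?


In Set, the product A x B is the Cartesian product.
By the universal property, |A x B| = |A| * |B|.
|A x B| = 7 * 7 = 49

49


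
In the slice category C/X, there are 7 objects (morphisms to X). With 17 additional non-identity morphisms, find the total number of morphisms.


In the slice category C/X, objects are morphisms to X.
Identity morphisms: 7 (one per object of C/X).
Non-identity morphisms: 17.
Total = 7 + 17 = 24

24


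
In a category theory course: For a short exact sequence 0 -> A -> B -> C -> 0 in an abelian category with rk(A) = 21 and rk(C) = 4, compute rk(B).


For a short exact sequence 0 -> A -> B -> C -> 0,
rank is additive: rank(B) = rank(A) + rank(C).
rank(B) = 21 + 4 = 25

25


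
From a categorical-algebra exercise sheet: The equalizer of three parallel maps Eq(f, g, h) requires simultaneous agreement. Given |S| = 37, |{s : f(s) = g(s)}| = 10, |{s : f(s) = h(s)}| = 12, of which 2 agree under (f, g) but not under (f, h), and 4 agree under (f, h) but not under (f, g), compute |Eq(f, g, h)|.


Eq(f, g, h) is the triple-agreement set: points in S where all three
maps take the same value. Using inclusion-exclusion on the pairwise data:
Pair (f, g) agrees on 10 points; pair (f, h) on 12 points.
Points agreeing under (f, g) but not (f, h) = 2; under (f, h) but not (f, g) = 4.
Triple-agreement = agreement-in-(f, g) minus points that agree under (f, g) but not (f, h):
|Eq(f, g, h)| = 10 - 2 = 8
(cross-check via (f, h): 12 - 4 = 8.)

8


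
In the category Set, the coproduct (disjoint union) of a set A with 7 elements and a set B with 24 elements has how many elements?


In Set, the coproduct A + B is the disjoint union.
|A + B| = |A| + |B| = 7 + 24 = 31

31


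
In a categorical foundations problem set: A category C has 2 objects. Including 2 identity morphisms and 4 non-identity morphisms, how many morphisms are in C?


Each object has an identity morphism, giving 2 identities.
Adding the 4 non-identity morphisms:
Total = 2 + 4 = 6

6


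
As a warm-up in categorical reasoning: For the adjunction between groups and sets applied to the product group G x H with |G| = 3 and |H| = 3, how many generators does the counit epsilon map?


The counit epsilon_K: F(U(K)) -> K of the Free-Forgetful adjunction
maps |K| generators of F(U(K)) into K. For K = G x H (the product group),
|G x H| = |G| * |H|.
Total generators mapped = 3 * 3 = 9.

9


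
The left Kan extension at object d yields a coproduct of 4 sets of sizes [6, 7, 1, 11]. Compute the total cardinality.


Pointwise, the left Kan extension (Lan_F H)(d) is the colimit, indexed
by the comma category (F downarrow d), of H composed with the
projection (F downarrow d) -> C. Here that colimit is given
as a coproduct (disjoint union) of sets, so its cardinality is the
sum of the sizes of the summands.
Coproduct of sets with sizes: 6 + 7 + 1 + 11
= 25

25


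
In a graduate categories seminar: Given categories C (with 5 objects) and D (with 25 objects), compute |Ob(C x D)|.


The product category C x D has objects that are pairs (c, d).
Number of pairs = |Ob(C)| * |Ob(D)| = 5 * 25 = 125

125


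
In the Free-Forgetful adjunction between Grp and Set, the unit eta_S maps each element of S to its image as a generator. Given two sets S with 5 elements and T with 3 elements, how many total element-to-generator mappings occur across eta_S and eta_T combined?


The unit eta_X: X -> U(F(X)) of the Free-Forgetful adjunction
maps each element of X to a generator of F(X). For X = S + T (disjoint
union in Set), |S + T| = |S| + |T|.
Total mappings = 5 + 3 = 8.

8


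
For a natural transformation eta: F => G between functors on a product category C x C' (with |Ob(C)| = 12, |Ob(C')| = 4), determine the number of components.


A natural transformation eta: F => G assigns one component morphism per
object of the domain category.
The domain is the product category C x C', so
|Ob(C x C')| = |Ob(C)| * |Ob(C')| = 12 * 4 = 48.
Therefore eta has 48 component morphisms.

48


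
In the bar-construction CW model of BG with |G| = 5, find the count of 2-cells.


In the bar-construction CW model of BG, the n-cells are indexed by
n-tuples [g_1|...|g_n] of non-identity elements of G (degenerate
simplices with some g_i = e do not contribute cells), so there are
(|G| - 1)^n n-cells.
For dim = 2 with |G| = 5:
cells = (5 - 1)^2 = 4^2 = 16

16


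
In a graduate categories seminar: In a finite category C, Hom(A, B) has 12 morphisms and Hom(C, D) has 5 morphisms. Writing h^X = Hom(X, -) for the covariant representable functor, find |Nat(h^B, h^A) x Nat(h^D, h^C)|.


By the Yoneda lemma, Nat(h^B, h^A) is isomorphic to Hom(A, B),
so |Nat(h^B, h^A)| = |Hom(A, B)| and |Nat(h^D, h^C)| = |Hom(C, D)|.
|Hom(A, B)| = 12, |Hom(C, D)| = 5.
|Nat(h^B, h^A) x Nat(h^D, h^C)| = 12 * 5 = 60

60


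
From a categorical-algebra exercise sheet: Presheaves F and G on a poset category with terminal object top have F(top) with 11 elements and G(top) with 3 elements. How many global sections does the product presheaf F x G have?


Global sections of a presheaf on a poset with terminal top satisfy
Gamma(H) ~ H(top). Presheaves admit pointwise products, so
(F x G)(top) = F(top) x G(top) (Cartesian product).
|Gamma(F x G)| = |F(top)| * |G(top)| = 11 * 3 = 33.

33


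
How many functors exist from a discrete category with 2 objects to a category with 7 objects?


A functor from a discrete category C to D is determined by
where each object maps. Each of the 2 objects of C can map
to any of the 7 objects of D independently.
Number of functors = 7^2 = 49

49


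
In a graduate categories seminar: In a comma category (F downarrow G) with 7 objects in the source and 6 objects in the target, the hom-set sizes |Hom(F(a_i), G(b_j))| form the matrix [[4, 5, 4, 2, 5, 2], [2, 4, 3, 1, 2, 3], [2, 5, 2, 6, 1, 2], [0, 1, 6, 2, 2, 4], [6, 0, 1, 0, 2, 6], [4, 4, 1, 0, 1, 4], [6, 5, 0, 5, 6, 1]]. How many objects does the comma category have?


Objects of (F downarrow G) are triples (a, b, h: F(a)->G(b)).
The count equals the sum of all entries in the hom-matrix.
sum(row 0) = 22
sum(row 1) = 15
sum(row 2) = 18
sum(row 3) = 15
sum(row 4) = 15
sum(row 5) = 14
sum(row 6) = 23
Grand total = 122

122


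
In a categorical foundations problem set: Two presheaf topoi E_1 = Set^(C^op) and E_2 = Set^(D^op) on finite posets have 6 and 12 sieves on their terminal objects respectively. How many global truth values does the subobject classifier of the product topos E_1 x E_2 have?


In a product of presheaf topoi E_1 x E_2, the subobject classifier
is Omega = Omega_1 x Omega_2 (componentwise), so
|Omega(top)| = |Omega_1(top_1)| * |Omega_2(top_2)|.
= 6 * 12 = 72.

72


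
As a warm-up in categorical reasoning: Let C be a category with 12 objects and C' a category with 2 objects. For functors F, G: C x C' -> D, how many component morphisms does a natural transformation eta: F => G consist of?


A natural transformation eta: F => G assigns one component morphism per
object of the domain category.
The domain is the product category C x C', so
|Ob(C x C')| = |Ob(C)| * |Ob(C')| = 12 * 2 = 24.
Therefore eta has 24 component morphisms.

24


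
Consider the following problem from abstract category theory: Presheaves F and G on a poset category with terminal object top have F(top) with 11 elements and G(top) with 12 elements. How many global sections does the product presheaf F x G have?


Global sections of a presheaf on a poset with terminal top satisfy
Gamma(H) ~ H(top). Presheaves admit pointwise products, so
(F x G)(top) = F(top) x G(top) (Cartesian product).
|Gamma(F x G)| = |F(top)| * |G(top)| = 11 * 12 = 132.

132


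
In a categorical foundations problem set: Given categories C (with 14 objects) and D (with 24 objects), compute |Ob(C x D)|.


The product category C x D has objects that are pairs (c, d).
Number of pairs = |Ob(C)| * |Ob(D)| = 14 * 24 = 336

336


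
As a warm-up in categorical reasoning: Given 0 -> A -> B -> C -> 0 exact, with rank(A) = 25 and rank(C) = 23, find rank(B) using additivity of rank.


For a short exact sequence 0 -> A -> B -> C -> 0,
rank is additive: rank(B) = rank(A) + rank(C).
rank(B) = 25 + 23 = 48

48


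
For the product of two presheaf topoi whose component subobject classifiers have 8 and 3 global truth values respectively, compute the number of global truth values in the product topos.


In a product of presheaf topoi E_1 x E_2, the subobject classifier
is Omega = Omega_1 x Omega_2 (componentwise), so
|Omega(top)| = |Omega_1(top_1)| * |Omega_2(top_2)|.
= 8 * 3 = 24.

24


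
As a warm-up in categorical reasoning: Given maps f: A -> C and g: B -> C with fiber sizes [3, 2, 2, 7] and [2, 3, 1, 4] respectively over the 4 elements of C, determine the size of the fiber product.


The pullback A x_C B consists of pairs (a, b) with f(a) = g(b).
For each element c in C, the fiber product has |f^-1(c)| * |g^-1(c)| elements.
Summing over C: 3 * 2 + 2 * 3 + 2 * 1 + 7 * 4
= 6 + 6 + 2 + 28 = 42

42


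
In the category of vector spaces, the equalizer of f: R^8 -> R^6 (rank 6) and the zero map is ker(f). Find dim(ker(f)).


The equalizer of f and the zero map is ker(f).
By the rank-nullity theorem: dim(ker(f)) = dim(domain) - rank(f).
dim(ker(f)) = 8 - 6 = 2

2


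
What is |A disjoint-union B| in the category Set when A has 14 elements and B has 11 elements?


In Set, the coproduct A + B is the disjoint union.
|A + B| = |A| + |B| = 14 + 11 = 25

25


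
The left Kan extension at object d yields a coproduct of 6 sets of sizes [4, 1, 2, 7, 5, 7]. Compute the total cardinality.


Pointwise, the left Kan extension (Lan_F H)(d) is the colimit, indexed
by the comma category (F downarrow d), of H composed with the
projection (F downarrow d) -> C. Here that colimit is given
as a coproduct (disjoint union) of sets, so its cardinality is the
sum of the sizes of the summands.
Coproduct of sets with sizes: 4 + 1 + 2 + 7 + 5 + 7
= 26

26


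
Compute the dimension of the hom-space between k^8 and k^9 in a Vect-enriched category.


In Vect-enriched categories, Hom(k^n, k^m) is the space of m x n matrices.
dim(Hom(k^8, k^9)) = 9 * 8 = 72

72


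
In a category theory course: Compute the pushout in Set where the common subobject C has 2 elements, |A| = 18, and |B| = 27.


The pushout A +_C B identifies the images of C in A and B.
|A +_C B| = |A| + |B| - |C| (for injections).
= 18 + 27 - 2 = 43

43


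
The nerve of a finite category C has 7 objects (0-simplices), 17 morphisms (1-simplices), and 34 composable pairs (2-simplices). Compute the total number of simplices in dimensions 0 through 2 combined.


The 2-skeleton of the nerve N(C) consists of simplices in dimensions 0, 1, 2:
  |N(C)_0| = 7 (objects)
  |N(C)_1| = 17 (morphisms)
  |N(C)_2| = 34 (composable pairs)
Total = 7 + 17 + 34 = 58

58


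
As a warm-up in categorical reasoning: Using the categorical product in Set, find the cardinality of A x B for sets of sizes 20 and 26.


In Set, the product A x B is the Cartesian product.
By the universal property, |A x B| = |A| * |B|.
|A x B| = 20 * 26 = 520

520


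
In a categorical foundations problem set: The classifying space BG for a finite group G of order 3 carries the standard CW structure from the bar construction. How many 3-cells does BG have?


In the bar-construction CW model of BG, the n-cells are indexed by
n-tuples [g_1|...|g_n] of non-identity elements of G (degenerate
simplices with some g_i = e do not contribute cells), so there are
(|G| - 1)^n n-cells.
For dim = 3 with |G| = 3:
cells = (3 - 1)^3 = 2^3 = 8

8


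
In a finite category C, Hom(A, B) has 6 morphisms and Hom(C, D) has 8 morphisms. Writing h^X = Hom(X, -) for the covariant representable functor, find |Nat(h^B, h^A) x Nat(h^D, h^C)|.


By the Yoneda lemma, Nat(h^B, h^A) is isomorphic to Hom(A, B),
so |Nat(h^B, h^A)| = |Hom(A, B)| and |Nat(h^D, h^C)| = |Hom(C, D)|.
|Hom(A, B)| = 6, |Hom(C, D)| = 8.
|Nat(h^B, h^A) x Nat(h^D, h^C)| = 6 * 8 = 48

48


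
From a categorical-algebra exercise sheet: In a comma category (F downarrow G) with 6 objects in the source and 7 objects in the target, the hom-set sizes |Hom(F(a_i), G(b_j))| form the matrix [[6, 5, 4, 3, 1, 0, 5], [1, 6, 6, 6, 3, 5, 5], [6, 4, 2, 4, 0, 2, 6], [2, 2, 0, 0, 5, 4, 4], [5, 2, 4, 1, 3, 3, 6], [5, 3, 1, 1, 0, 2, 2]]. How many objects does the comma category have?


Objects of (F downarrow G) are triples (a, b, h: F(a)->G(b)).
The count equals the sum of all entries in the hom-matrix.
sum(row 0) = 24
sum(row 1) = 32
sum(row 2) = 24
sum(row 3) = 17
sum(row 4) = 24
sum(row 5) = 14
Grand total = 135

135


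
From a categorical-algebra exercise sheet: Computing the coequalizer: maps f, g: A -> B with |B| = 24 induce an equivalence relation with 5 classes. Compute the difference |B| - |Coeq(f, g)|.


The coequalizer Coeq(f, g) = B / ~ has one element per equivalence class.
|B| = 24, |Coeq(f, g)| = 5.
|B| - |Coeq(f, g)| = 24 - 5 = 19.

19


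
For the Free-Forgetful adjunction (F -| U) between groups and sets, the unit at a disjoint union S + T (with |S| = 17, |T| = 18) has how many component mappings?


The unit eta_X: X -> U(F(X)) of the Free-Forgetful adjunction
maps each element of X to a generator of F(X). For X = S + T (disjoint
union in Set), |S + T| = |S| + |T|.
Total mappings = 17 + 18 = 35.

35


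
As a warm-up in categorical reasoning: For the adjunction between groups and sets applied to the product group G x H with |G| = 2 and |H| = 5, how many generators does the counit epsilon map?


The counit epsilon_K: F(U(K)) -> K of the Free-Forgetful adjunction
maps |K| generators of F(U(K)) into K. For K = G x H (the product group),
|G x H| = |G| * |H|.
Total generators mapped = 2 * 5 = 10.

10


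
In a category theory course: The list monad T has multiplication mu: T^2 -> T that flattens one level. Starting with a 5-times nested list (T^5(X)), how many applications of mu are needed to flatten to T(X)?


Each application of mu: T^2 -> T removes one layer of nesting.
Starting at depth 5 (i.e., T^5(X)), we need to reach T(X).
Number of mu applications = 5 - 1 = 4

4


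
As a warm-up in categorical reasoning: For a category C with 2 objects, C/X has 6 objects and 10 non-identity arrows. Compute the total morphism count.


In the slice category C/X, objects are morphisms to X.
Identity morphisms: 6 (one per object of C/X).
Non-identity morphisms: 10.
Total = 6 + 10 = 16

16


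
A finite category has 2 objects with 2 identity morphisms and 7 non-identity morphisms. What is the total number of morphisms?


Each object has an identity morphism, giving 2 identities.
Adding the 7 non-identity morphisms:
Total = 2 + 7 = 9

9


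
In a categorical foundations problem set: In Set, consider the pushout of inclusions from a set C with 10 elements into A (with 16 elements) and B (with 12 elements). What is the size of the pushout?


The pushout A +_C B identifies the images of C in A and B.
|A +_C B| = |A| + |B| - |C| (for injections).
= 16 + 12 - 10 = 18

18


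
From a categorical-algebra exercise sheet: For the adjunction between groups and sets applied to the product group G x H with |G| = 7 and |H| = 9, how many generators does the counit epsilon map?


The counit epsilon_K: F(U(K)) -> K of the Free-Forgetful adjunction
maps |K| generators of F(U(K)) into K. For K = G x H (the product group),
|G x H| = |G| * |H|.
Total generators mapped = 7 * 9 = 63.

63


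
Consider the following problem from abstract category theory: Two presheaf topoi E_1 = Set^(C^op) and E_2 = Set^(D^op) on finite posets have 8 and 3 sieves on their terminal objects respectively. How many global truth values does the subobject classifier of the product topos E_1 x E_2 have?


In a product of presheaf topoi E_1 x E_2, the subobject classifier
is Omega = Omega_1 x Omega_2 (componentwise), so
|Omega(top)| = |Omega_1(top_1)| * |Omega_2(top_2)|.
= 8 * 3 = 24.

24


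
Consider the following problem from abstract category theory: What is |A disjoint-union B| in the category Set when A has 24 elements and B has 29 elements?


In Set, the coproduct A + B is the disjoint union.
|A + B| = |A| + |B| = 24 + 29 = 53

53


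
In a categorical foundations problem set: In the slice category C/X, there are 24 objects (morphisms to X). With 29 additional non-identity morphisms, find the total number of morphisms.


In the slice category C/X, objects are morphisms to X.
Identity morphisms: 24 (one per object of C/X).
Non-identity morphisms: 29.
Total = 24 + 29 = 53

53


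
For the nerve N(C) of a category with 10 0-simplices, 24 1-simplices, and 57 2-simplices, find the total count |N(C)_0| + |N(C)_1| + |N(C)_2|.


The 2-skeleton of the nerve N(C) consists of simplices in dimensions 0, 1, 2:
  |N(C)_0| = 10 (objects)
  |N(C)_1| = 24 (morphisms)
  |N(C)_2| = 57 (composable pairs)
Total = 10 + 24 + 57 = 91

91


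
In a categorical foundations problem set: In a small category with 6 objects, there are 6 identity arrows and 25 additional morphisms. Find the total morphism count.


Each object has an identity morphism, giving 6 identities.
Adding the 25 non-identity morphisms:
Total = 6 + 25 = 31

31


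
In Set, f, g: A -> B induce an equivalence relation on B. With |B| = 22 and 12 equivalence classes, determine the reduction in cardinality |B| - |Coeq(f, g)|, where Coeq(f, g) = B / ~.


The coequalizer Coeq(f, g) = B / ~ has one element per equivalence class.
|B| = 22, |Coeq(f, g)| = 12.
|B| - |Coeq(f, g)| = 22 - 12 = 10.

10


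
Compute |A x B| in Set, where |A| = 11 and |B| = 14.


In Set, the product A x B is the Cartesian product.
By the universal property, |A x B| = |A| * |B|.
|A x B| = 11 * 14 = 154

154


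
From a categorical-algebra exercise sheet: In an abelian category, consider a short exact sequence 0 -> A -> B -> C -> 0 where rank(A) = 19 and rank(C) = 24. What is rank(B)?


For a short exact sequence 0 -> A -> B -> C -> 0,
rank is additive: rank(B) = rank(A) + rank(C).
rank(B) = 19 + 24 = 43

43


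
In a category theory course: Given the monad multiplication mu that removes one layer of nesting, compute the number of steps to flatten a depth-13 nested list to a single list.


Each application of mu: T^2 -> T removes one layer of nesting.
Starting at depth 13 (i.e., T^13(X)), we need to reach T(X).
Number of mu applications = 13 - 1 = 12

12


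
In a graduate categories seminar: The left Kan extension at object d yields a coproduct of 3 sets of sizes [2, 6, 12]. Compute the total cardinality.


Pointwise, the left Kan extension (Lan_F H)(d) is the colimit, indexed
by the comma category (F downarrow d), of H composed with the
projection (F downarrow d) -> C. Here that colimit is given
as a coproduct (disjoint union) of sets, so its cardinality is the
sum of the sizes of the summands.
Coproduct of sets with sizes: 2 + 6 + 12
= 20

20


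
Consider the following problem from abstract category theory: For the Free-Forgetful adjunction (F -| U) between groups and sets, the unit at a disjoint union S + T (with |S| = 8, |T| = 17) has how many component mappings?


The unit eta_X: X -> U(F(X)) of the Free-Forgetful adjunction
maps each element of X to a generator of F(X). For X = S + T (disjoint
union in Set), |S + T| = |S| + |T|.
Total mappings = 8 + 17 = 25.

25


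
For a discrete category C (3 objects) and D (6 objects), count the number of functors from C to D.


A functor from a discrete category C to D is determined by
where each object maps. Each of the 3 objects of C can map
to any of the 6 objects of D independently.
Number of functors = 6^3 = 216

216


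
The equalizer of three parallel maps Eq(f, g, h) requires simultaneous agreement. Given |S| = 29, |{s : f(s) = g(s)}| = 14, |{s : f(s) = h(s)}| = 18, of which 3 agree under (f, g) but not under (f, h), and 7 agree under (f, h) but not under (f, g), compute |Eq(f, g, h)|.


Eq(f, g, h) is the triple-agreement set: points in S where all three
maps take the same value. Using inclusion-exclusion on the pairwise data:
Pair (f, g) agrees on 14 points; pair (f, h) on 18 points.
Points agreeing under (f, g) but not (f, h) = 3; under (f, h) but not (f, g) = 7.
Triple-agreement = agreement-in-(f, g) minus points that agree under (f, g) but not (f, h):
|Eq(f, g, h)| = 14 - 3 = 11
(cross-check via (f, h): 18 - 7 = 11.)

11


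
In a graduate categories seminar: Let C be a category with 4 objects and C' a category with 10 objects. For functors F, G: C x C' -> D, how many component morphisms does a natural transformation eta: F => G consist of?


A natural transformation eta: F => G assigns one component morphism per
object of the domain category.
The domain is the product category C x C', so
|Ob(C x C')| = |Ob(C)| * |Ob(C')| = 4 * 10 = 40.
Therefore eta has 40 component morphisms.

40


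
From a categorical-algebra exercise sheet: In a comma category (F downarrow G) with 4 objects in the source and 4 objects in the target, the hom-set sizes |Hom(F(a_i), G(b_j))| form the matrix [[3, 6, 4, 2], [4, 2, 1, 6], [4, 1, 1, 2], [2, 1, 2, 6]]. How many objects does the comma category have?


Objects of (F downarrow G) are triples (a, b, h: F(a)->G(b)).
The count equals the sum of all entries in the hom-matrix.
sum(row 0) = 15
sum(row 1) = 13
sum(row 2) = 8
sum(row 3) = 11
Grand total = 47

47


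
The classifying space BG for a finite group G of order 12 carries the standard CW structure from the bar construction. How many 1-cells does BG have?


In the bar-construction CW model of BG, the n-cells are indexed by
n-tuples [g_1|...|g_n] of non-identity elements of G (degenerate
simplices with some g_i = e do not contribute cells), so there are
(|G| - 1)^n n-cells.
For dim = 1 with |G| = 12:
cells = (12 - 1)^1 = 11^1 = 11

11


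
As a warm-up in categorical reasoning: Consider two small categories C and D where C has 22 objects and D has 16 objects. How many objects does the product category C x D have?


The product category C x D has objects that are pairs (c, d).
Number of pairs = |Ob(C)| * |Ob(D)| = 22 * 16 = 352

352


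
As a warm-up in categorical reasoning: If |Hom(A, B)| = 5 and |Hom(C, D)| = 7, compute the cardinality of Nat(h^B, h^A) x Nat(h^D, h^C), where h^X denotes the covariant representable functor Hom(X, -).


By the Yoneda lemma, Nat(h^B, h^A) is isomorphic to Hom(A, B),
so |Nat(h^B, h^A)| = |Hom(A, B)| and |Nat(h^D, h^C)| = |Hom(C, D)|.
|Hom(A, B)| = 5, |Hom(C, D)| = 7.
|Nat(h^B, h^A) x Nat(h^D, h^C)| = 5 * 7 = 35

35


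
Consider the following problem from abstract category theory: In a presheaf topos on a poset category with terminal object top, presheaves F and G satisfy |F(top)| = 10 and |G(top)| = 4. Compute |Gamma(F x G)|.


Global sections of a presheaf on a poset with terminal top satisfy
Gamma(H) ~ H(top). Presheaves admit pointwise products, so
(F x G)(top) = F(top) x G(top) (Cartesian product).
|Gamma(F x G)| = |F(top)| * |G(top)| = 10 * 4 = 40.

40


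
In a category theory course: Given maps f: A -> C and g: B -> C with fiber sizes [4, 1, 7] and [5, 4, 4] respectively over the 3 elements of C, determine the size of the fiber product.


The pullback A x_C B consists of pairs (a, b) with f(a) = g(b).
For each element c in C, the fiber product has |f^-1(c)| * |g^-1(c)| elements.
Summing over C: 4 * 5 + 1 * 4 + 7 * 4
= 20 + 4 + 28 = 52

52


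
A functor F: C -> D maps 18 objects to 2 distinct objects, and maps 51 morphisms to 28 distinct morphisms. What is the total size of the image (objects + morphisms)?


The image of F consists of distinct objects and distinct morphisms.
|Im(F)| on objects = 2
|Im(F)| on morphisms = 28
Total image cardinality = 2 + 28 = 30

30


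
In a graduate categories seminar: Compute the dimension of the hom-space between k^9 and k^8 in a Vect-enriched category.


In Vect-enriched categories, Hom(k^n, k^m) is the space of m x n matrices.
dim(Hom(k^9, k^8)) = 8 * 9 = 72

72


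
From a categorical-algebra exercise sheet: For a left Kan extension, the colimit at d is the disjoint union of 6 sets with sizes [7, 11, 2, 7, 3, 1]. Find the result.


Pointwise, the left Kan extension (Lan_F H)(d) is the colimit, indexed
by the comma category (F downarrow d), of H composed with the
projection (F downarrow d) -> C. Here that colimit is given
as a coproduct (disjoint union) of sets, so its cardinality is the
sum of the sizes of the summands.
Coproduct of sets with sizes: 7 + 11 + 2 + 7 + 3 + 1
= 31

31


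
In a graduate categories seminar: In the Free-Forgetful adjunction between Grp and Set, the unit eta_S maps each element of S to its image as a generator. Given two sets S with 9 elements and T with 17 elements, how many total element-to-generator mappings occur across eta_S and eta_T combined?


The unit eta_X: X -> U(F(X)) of the Free-Forgetful adjunction
maps each element of X to a generator of F(X). For X = S + T (disjoint
union in Set), |S + T| = |S| + |T|.
Total mappings = 9 + 17 = 26.

26


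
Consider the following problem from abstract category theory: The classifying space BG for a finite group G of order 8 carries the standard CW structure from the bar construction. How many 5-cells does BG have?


In the bar-construction CW model of BG, the n-cells are indexed by
n-tuples [g_1|...|g_n] of non-identity elements of G (degenerate
simplices with some g_i = e do not contribute cells), so there are
(|G| - 1)^n n-cells.
For dim = 5 with |G| = 8:
cells = (8 - 1)^5 = 7^5 = 16807

16807


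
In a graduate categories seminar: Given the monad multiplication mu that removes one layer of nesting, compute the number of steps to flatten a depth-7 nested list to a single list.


Each application of mu: T^2 -> T removes one layer of nesting.
Starting at depth 7 (i.e., T^7(X)), we need to reach T(X).
Number of mu applications = 7 - 1 = 6

6


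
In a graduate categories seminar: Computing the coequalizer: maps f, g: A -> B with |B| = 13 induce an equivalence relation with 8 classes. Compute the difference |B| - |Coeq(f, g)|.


The coequalizer Coeq(f, g) = B / ~ has one element per equivalence class.
|B| = 13, |Coeq(f, g)| = 8.
|B| - |Coeq(f, g)| = 13 - 8 = 5.

5


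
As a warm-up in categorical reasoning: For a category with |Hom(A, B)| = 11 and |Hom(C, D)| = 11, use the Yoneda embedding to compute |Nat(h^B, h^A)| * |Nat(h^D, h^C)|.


By the Yoneda lemma, Nat(h^B, h^A) is isomorphic to Hom(A, B),
so |Nat(h^B, h^A)| = |Hom(A, B)| and |Nat(h^D, h^C)| = |Hom(C, D)|.
|Hom(A, B)| = 11, |Hom(C, D)| = 11.
|Nat(h^B, h^A) x Nat(h^D, h^C)| = 11 * 11 = 121

121


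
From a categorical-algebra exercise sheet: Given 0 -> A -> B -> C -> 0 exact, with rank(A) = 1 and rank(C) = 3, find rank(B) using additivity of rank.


For a short exact sequence 0 -> A -> B -> C -> 0,
rank is additive: rank(B) = rank(A) + rank(C).
rank(B) = 1 + 3 = 4

4


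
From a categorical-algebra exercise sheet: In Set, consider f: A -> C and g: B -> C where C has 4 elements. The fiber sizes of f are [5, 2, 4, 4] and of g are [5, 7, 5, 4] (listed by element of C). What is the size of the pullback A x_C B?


The pullback A x_C B consists of pairs (a, b) with f(a) = g(b).
For each element c in C, the fiber product has |f^-1(c)| * |g^-1(c)| elements.
Summing over C: 5 * 5 + 2 * 7 + 4 * 5 + 4 * 4
= 25 + 14 + 20 + 16 = 75

75


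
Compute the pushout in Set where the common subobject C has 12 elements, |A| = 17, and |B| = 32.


The pushout A +_C B identifies the images of C in A and B.
|A +_C B| = |A| + |B| - |C| (for injections).
= 17 + 32 - 12 = 37

37


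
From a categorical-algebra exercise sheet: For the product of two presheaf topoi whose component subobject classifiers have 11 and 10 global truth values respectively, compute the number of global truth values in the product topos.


In a product of presheaf topoi E_1 x E_2, the subobject classifier
is Omega = Omega_1 x Omega_2 (componentwise), so
|Omega(top)| = |Omega_1(top_1)| * |Omega_2(top_2)|.
= 11 * 10 = 110.

110


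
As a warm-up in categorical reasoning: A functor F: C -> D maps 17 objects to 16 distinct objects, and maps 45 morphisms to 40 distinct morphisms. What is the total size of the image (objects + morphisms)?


The image of F consists of distinct objects and distinct morphisms.
|Im(F)| on objects = 16
|Im(F)| on morphisms = 40
Total image cardinality = 16 + 40 = 56

56


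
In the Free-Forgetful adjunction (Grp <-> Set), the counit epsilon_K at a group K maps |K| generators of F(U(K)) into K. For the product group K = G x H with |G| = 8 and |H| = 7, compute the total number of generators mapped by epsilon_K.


The counit epsilon_K: F(U(K)) -> K of the Free-Forgetful adjunction
maps |K| generators of F(U(K)) into K. For K = G x H (the product group),
|G x H| = |G| * |H|.
Total generators mapped = 8 * 7 = 56.

56


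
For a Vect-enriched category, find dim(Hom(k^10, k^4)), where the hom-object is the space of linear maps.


In Vect-enriched categories, Hom(k^n, k^m) is the space of m x n matrices.
dim(Hom(k^10, k^4)) = 4 * 10 = 40

40


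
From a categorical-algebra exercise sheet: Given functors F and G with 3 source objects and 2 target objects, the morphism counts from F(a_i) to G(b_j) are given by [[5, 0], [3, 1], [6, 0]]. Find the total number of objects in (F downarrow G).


Objects of (F downarrow G) are triples (a, b, h: F(a)->G(b)).
The count equals the sum of all entries in the hom-matrix.
sum(row 0) = 5
sum(row 1) = 4
sum(row 2) = 6
Grand total = 15

15


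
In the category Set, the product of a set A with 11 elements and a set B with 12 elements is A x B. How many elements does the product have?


In Set, the product A x B is the Cartesian product.
By the universal property, |A x B| = |A| * |B|.
|A x B| = 11 * 12 = 132

132


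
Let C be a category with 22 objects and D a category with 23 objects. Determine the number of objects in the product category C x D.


The product category C x D has objects that are pairs (c, d).
Number of pairs = |Ob(C)| * |Ob(D)| = 22 * 23 = 506

506


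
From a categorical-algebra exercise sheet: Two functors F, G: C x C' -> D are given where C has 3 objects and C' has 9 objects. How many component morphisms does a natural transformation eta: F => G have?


A natural transformation eta: F => G assigns one component morphism per
object of the domain category.
The domain is the product category C x C', so
|Ob(C x C')| = |Ob(C)| * |Ob(C')| = 3 * 9 = 27.
Therefore eta has 27 component morphisms.

27


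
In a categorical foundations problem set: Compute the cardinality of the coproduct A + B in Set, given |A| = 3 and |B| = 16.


In Set, the coproduct A + B is the disjoint union.
|A + B| = |A| + |B| = 3 + 16 = 19

19


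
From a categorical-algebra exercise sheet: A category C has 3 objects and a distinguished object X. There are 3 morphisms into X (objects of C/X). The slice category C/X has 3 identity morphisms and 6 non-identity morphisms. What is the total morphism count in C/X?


In the slice category C/X, objects are morphisms to X.
Identity morphisms: 3 (one per object of C/X).
Non-identity morphisms: 6.
Total = 3 + 6 = 9

9


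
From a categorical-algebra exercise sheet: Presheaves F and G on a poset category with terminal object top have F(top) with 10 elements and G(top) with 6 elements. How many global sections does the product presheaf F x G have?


Global sections of a presheaf on a poset with terminal top satisfy
Gamma(H) ~ H(top). Presheaves admit pointwise products, so
(F x G)(top) = F(top) x G(top) (Cartesian product).
|Gamma(F x G)| = |F(top)| * |G(top)| = 10 * 6 = 60.

60


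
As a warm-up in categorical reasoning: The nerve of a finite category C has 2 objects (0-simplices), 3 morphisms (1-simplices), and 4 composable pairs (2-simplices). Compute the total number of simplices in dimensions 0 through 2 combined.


The 2-skeleton of the nerve N(C) consists of simplices in dimensions 0, 1, 2:
  |N(C)_0| = 2 (objects)
  |N(C)_1| = 3 (morphisms)
  |N(C)_2| = 4 (composable pairs)
Total = 2 + 3 + 4 = 9

9


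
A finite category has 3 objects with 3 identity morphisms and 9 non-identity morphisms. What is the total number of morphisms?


Each object has an identity morphism, giving 3 identities.
Adding the 9 non-identity morphisms:
Total = 3 + 9 = 12

12


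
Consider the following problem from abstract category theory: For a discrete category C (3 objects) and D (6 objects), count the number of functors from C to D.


A functor from a discrete category C to D is determined by
where each object maps. Each of the 3 objects of C can map
to any of the 6 objects of D independently.
Number of functors = 6^3 = 216

216


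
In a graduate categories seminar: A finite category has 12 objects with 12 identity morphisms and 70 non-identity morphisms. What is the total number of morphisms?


Each object has an identity morphism, giving 12 identities.
Adding the 70 non-identity morphisms:
Total = 12 + 70 = 82

82


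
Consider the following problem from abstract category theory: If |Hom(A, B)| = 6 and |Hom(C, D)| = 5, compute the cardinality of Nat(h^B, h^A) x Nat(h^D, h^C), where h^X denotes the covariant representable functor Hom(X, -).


By the Yoneda lemma, Nat(h^B, h^A) is isomorphic to Hom(A, B),
so |Nat(h^B, h^A)| = |Hom(A, B)| and |Nat(h^D, h^C)| = |Hom(C, D)|.
|Hom(A, B)| = 6, |Hom(C, D)| = 5.
|Nat(h^B, h^A) x Nat(h^D, h^C)| = 6 * 5 = 30

30


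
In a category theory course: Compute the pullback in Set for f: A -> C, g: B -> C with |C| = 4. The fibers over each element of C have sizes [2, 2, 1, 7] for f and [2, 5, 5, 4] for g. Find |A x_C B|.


The pullback A x_C B consists of pairs (a, b) with f(a) = g(b).
For each element c in C, the fiber product has |f^-1(c)| * |g^-1(c)| elements.
Summing over C: 2 * 2 + 2 * 5 + 1 * 5 + 7 * 4
= 4 + 10 + 5 + 28 = 47

47


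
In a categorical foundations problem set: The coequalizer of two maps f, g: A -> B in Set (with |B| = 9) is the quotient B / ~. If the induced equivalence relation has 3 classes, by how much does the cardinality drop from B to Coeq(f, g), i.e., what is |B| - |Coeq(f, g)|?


The coequalizer Coeq(f, g) = B / ~ has one element per equivalence class.
|B| = 9, |Coeq(f, g)| = 3.
|B| - |Coeq(f, g)| = 9 - 3 = 6.

6


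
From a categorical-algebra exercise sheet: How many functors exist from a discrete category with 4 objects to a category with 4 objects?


A functor from a discrete category C to D is determined by
where each object maps. Each of the 4 objects of C can map
to any of the 4 objects of D independently.
Number of functors = 4^4 = 256

256


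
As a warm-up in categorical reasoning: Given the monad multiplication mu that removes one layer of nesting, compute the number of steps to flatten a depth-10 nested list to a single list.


Each application of mu: T^2 -> T removes one layer of nesting.
Starting at depth 10 (i.e., T^10(X)), we need to reach T(X).
Number of mu applications = 10 - 1 = 9

9


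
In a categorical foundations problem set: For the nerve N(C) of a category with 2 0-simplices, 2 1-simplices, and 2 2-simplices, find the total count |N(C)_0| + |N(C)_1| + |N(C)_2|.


The 2-skeleton of the nerve N(C) consists of simplices in dimensions 0, 1, 2:
  |N(C)_0| = 2 (objects)
  |N(C)_1| = 2 (morphisms)
  |N(C)_2| = 2 (composable pairs)
Total = 2 + 2 + 2 = 6

6


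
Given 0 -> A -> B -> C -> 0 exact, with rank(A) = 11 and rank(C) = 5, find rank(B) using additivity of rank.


For a short exact sequence 0 -> A -> B -> C -> 0,
rank is additive: rank(B) = rank(A) + rank(C).
rank(B) = 11 + 5 = 16

16


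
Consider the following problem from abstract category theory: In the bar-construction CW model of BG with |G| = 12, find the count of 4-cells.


In the bar-construction CW model of BG, the n-cells are indexed by
n-tuples [g_1|...|g_n] of non-identity elements of G (degenerate
simplices with some g_i = e do not contribute cells), so there are
(|G| - 1)^n n-cells.
For dim = 4 with |G| = 12:
cells = (12 - 1)^4 = 11^4 = 14641

14641


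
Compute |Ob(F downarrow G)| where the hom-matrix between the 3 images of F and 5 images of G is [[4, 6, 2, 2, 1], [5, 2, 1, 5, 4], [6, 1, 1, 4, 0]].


Objects of (F downarrow G) are triples (a, b, h: F(a)->G(b)).
The count equals the sum of all entries in the hom-matrix.
sum(row 0) = 15
sum(row 1) = 17
sum(row 2) = 12
Grand total = 44

44


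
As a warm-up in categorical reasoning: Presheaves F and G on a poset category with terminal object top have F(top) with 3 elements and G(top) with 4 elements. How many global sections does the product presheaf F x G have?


Global sections of a presheaf on a poset with terminal top satisfy
Gamma(H) ~ H(top). Presheaves admit pointwise products, so
(F x G)(top) = F(top) x G(top) (Cartesian product).
|Gamma(F x G)| = |F(top)| * |G(top)| = 3 * 4 = 12.

12


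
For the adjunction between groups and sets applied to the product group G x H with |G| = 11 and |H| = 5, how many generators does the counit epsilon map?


The counit epsilon_K: F(U(K)) -> K of the Free-Forgetful adjunction
maps |K| generators of F(U(K)) into K. For K = G x H (the product group),
|G x H| = |G| * |H|.
Total generators mapped = 11 * 5 = 55.

55
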